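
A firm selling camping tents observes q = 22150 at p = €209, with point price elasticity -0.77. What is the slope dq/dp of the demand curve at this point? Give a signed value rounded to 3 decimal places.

Ed = (dq/dp)·(p/q) ⇒ dq/dp = Ed·q/p = (-0.77)·22150/209 = -81.60526…

-81.605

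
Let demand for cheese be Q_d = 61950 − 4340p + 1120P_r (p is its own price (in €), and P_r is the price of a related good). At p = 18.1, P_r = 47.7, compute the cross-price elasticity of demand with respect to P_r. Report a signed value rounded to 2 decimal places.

1.45

At the given values, Q_d = 61950 − 4340(18.1) + 1120(47.7) = 36820.
∂Q_d/∂P_r = 1120.
E = (1120) × (47.7/36820) = 1.4509…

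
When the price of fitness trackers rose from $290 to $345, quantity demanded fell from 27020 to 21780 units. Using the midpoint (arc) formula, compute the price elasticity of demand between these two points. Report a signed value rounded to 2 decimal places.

-1.24

%ΔQ = (21780 − 27020) / [(27020 + 21780)/2] = -5240/24400 = -0.214754…
%ΔP = (345 − 290) / [(290 + 345)/2] = 55/317.5 = 0.173228…
Arc Ed = %ΔQ / %ΔP = (-5240/24400) / (55/317.5) = -1.2397…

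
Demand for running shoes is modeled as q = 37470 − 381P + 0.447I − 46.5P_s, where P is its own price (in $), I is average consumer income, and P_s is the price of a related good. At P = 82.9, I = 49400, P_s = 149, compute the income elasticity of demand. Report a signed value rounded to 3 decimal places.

1.050

At the given values, q = 37470 − 381(82.9) + 0.447(49400) − 46.5(149) = 21038.4.
∂q/∂I = 0.447.
E = (0.447) × (49400/21038.4) = 1.04959…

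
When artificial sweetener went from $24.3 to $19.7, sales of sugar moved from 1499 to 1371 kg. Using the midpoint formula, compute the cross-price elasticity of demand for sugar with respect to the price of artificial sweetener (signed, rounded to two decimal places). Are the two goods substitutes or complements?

%ΔQ_{sugar} = (1371 − 1499)/avg = -128/1435 = -0.089198…
%ΔP_{artificial sweetener} = (19.7 − 24.3)/avg = -4.6/22 = -0.209090…
E_cross = (-128/1435) / (-4.6/22) = 0.4266…
E_cross > 0 ⇒ the goods are substitutes.

0.43; substitutes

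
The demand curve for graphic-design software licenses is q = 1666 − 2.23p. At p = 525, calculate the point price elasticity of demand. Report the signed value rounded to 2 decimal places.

-2.36

dq/dp = −2.23. At p = 525, q = 1666 − 2.23(525) = 495.25.
Ed = (dq/dp)·(p/q) = −2.23 × (525/495.25) = -2.3639…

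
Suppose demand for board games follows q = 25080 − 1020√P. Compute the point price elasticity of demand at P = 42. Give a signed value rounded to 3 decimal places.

-0.179

dq/dP = −1020/(2√P) = -78.6947. At P = 42, q = 18469.6.
Ed = (dq/dP)·(P/q) = (-78.6947) × (42/18469.6) = -0.17895…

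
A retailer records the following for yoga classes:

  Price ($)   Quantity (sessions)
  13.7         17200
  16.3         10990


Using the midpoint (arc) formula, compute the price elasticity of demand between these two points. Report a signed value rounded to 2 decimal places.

%ΔQ = (10990 − 17200) / [(17200 + 10990)/2] = -6210/14095 = -0.440581…
%ΔP = (16.3 − 13.7) / [(13.7 + 16.3)/2] = 2.6/15 = 0.173333…
Arc Ed = %ΔQ / %ΔP = (-6210/14095) / (2.6/15) = -2.5418…

-2.54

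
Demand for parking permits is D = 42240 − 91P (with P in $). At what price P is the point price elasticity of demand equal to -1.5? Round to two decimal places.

278.51

Ed = −91P/(42240 − 91P). Set this equal to -1.5:
91P = 1.5·(42240 − 91P) ⇒ 91P(1 + 1.5) = 1.5·42240
P = 1.5·42240 / (91·2.5) = 278.5054…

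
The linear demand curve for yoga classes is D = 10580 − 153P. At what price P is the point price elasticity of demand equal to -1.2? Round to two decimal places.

Ed = −153P/(10580 − 153P). Set this equal to -1.2:
153P = 1.2·(10580 − 153P) ⇒ 153P(1 + 1.2) = 1.2·10580
P = 1.2·10580 / (153·2.2) = 37.7183…

37.72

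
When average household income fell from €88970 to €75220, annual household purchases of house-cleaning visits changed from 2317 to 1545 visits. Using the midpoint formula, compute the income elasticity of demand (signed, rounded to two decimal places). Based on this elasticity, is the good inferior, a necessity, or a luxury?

2.39; luxury

%ΔQ = (1545 − 2317)/[( 2317 + 1545)/2] = -772/1931 = -0.399792…
%ΔIncome = (75220 − 88970)/[( 88970 + 75220)/2] = -13750/82095 = -0.167488…
E_income = (-772/1931) / (-13750/82095) = 2.3869…
E_income > 1 ⇒ normal good, luxury.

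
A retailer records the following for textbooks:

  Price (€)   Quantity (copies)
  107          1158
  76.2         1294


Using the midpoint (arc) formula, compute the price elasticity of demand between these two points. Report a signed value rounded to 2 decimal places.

%ΔQ = (1294 − 1158) / [(1158 + 1294)/2] = 136/1226 = 0.110929…
%ΔP = (76.2 − 107) / [(107 + 76.2)/2] = -30.8/91.6 = -0.336244…
Arc Ed = %ΔQ / %ΔP = (136/1226) / (-30.8/91.6) = -0.3299…

-0.33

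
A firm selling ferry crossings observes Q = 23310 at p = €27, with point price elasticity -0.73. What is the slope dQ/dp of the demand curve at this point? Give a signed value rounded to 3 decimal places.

Ed = (dQ/dp)·(p/Q) ⇒ dQ/dp = Ed·Q/p = (-0.73)·23310/27 = -630.23333…

-630.233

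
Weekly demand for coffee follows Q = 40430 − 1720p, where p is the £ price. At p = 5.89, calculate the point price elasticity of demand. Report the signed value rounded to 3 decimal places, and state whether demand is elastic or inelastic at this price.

dQ/dp = −1720. At p = 5.89, Q = 40430 − 1720(5.89) = 30299.2.
Ed = (dQ/dp)·(p/Q) = −1720 × (5.89/30299.2) = -0.33435…
|Ed| = 0.334 < 1, so demand is inelastic.

-0.334; inelastic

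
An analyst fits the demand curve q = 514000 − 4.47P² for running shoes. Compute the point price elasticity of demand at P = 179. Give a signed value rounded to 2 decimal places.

-0.77

dq/dP = −2·4.47·P = -1600.26. At P = 179, q = 370776.73.
Ed = (dq/dP)·(P/q) = (-1600.26) × (179/370776.73) = -0.7725…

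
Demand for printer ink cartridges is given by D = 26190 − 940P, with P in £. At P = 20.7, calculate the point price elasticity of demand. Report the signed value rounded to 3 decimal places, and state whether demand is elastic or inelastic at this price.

-2.890; elastic

dD/dP = −940. At P = 20.7, D = 26190 − 940(20.7) = 6732.
Ed = (dD/dP)·(P/D) = −940 × (20.7/6732) = -2.89037…
|Ed| = 2.890 > 1, so demand is elastic.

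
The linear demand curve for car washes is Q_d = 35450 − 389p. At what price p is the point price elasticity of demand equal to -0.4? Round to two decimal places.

26.04

Ed = −389p/(35450 − 389p). Set this equal to -0.4:
389p = 0.4·(35450 − 389p) ⇒ 389p(1 + 0.4) = 0.4·35450
p = 0.4·35450 / (389·1.4) = 26.0374…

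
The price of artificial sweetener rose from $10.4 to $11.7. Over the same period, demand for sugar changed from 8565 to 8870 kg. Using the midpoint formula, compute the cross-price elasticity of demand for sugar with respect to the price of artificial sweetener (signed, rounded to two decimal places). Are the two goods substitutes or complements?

0.30; substitutes

%ΔQ_{sugar} = (8870 − 8565)/avg = 305/8717.5 = 0.034987…
%ΔP_{artificial sweetener} = (11.7 − 10.4)/avg = 1.3/11.05 = 0.117647…
E_cross = (305/8717.5) / (1.3/11.05) = 0.2973…
E_cross > 0 ⇒ the goods are substitutes.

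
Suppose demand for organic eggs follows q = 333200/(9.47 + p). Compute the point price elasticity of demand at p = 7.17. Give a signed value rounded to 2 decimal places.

dq/dp = −333200/(9.47 + p)² = -1203.37. At p = 7.17, q = 20024.
Ed = (dq/dp)·(p/q) = (-1203.37) × (7.17/20024) = -0.4308…

-0.43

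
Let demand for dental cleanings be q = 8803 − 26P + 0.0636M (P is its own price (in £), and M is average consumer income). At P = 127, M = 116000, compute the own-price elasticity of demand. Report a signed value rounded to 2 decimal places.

-0.26

At the given values, q = 8803 − 26(127) + 0.0636(116000) = 12878.6.
∂q/∂P = −26.
E = (-26) × (127/12878.6) = -0.2563…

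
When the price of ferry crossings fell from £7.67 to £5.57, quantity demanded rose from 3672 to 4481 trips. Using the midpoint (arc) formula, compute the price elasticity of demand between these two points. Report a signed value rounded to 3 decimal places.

-0.626

%ΔQ = (4481 − 3672) / [(3672 + 4481)/2] = 809/4076.5 = 0.198454…
%ΔP = (5.57 − 7.67) / [(7.67 + 5.57)/2] = -2.1/6.62 = -0.317220…
Arc Ed = %ΔQ / %ΔP = (809/4076.5) / (-2.1/6.62) = -0.62560…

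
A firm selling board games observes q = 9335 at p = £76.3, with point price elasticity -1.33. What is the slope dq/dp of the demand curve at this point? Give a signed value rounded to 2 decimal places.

Ed = (dq/dp)·(p/q) ⇒ dq/dp = Ed·q/p = (-1.33)·9335/76.3 = -162.7201…

-162.72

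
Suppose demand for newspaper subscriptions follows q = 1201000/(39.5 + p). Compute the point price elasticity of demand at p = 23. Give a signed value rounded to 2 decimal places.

-0.37

dq/dp = −1201000/(39.5 + p)² = -307.456. At p = 23, q = 19216.
Ed = (dq/dp)·(p/q) = (-307.456) × (23/19216) = -0.368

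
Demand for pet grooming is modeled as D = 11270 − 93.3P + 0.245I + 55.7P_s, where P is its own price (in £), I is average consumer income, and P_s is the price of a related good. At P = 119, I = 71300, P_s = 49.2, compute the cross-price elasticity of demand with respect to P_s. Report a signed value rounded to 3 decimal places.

0.134

At the given values, D = 11270 − 93.3(119) + 0.245(71300) + 55.7(49.2) = 20376.24.
∂D/∂P_s = 55.7.
E = (55.7) × (49.2/20376.24) = 0.13449…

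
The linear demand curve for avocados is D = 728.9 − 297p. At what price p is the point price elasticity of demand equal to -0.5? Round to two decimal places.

0.82

Ed = −297p/(728.9 − 297p). Set this equal to -0.5:
297p = 0.5·(728.9 − 297p) ⇒ 297p(1 + 0.5) = 0.5·728.9
p = 0.5·728.9 / (297·1.5) = 0.8180…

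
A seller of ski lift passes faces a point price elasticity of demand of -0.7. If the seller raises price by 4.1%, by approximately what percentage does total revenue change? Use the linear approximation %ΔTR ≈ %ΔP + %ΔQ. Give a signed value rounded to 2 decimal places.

%ΔQ ≈ Ed × %ΔP = (-0.7) × (+4.1%) = -2.8700%
%ΔTR ≈ %ΔP + %ΔQ = (+4.1%) + (-2.8700%) = +1.2300%

+1.23%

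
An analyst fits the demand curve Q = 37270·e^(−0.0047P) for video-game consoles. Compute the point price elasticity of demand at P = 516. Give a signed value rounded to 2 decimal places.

dQ/dP = −0.0047·Q = -15.4955. At P = 516, Q = 3296.92.
Ed = (dQ/dP)·(P/Q) = (-15.4955) × (516/3296.92) = -2.4252

-2.43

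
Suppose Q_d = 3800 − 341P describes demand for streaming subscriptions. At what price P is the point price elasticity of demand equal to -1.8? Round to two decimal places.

7.16

Ed = −341P/(3800 − 341P). Set this equal to -1.8:
341P = 1.8·(3800 − 341P) ⇒ 341P(1 + 1.8) = 1.8·3800
P = 1.8·3800 / (341·2.8) = 7.1638…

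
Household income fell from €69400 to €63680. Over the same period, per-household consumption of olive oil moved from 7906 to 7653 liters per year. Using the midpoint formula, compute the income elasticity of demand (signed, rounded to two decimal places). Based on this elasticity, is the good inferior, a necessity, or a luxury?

%ΔQ = (7653 − 7906)/[( 7906 + 7653)/2] = -253/7779.5 = -0.032521…
%ΔIncome = (63680 − 69400)/[( 69400 + 63680)/2] = -5720/66540 = -0.085963…
E_income = (-253/7779.5) / (-5720/66540) = 0.3783…
0 < E_income < 1 ⇒ normal good, necessity.

0.38; necessity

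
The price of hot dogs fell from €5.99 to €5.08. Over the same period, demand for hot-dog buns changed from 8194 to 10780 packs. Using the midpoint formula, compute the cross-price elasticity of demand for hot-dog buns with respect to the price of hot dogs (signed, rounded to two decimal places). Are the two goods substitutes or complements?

-1.66; complements

%ΔQ_{hot-dog buns} = (10780 − 8194)/avg = 2586/9487 = 0.272583…
%ΔP_{hot dogs} = (5.08 − 5.99)/avg = -0.91/5.535 = -0.164408…
E_cross = (2586/9487) / (-0.91/5.535) = -1.6579…
E_cross < 0 ⇒ the goods are complements.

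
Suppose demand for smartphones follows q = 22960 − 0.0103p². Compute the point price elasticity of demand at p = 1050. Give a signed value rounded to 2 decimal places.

-1.96

dq/dp = −2·0.0103·p = -21.63. At p = 1050, q = 11604.25.
Ed = (dq/dp)·(p/q) = (-21.63) × (1050/11604.25) = -1.9571…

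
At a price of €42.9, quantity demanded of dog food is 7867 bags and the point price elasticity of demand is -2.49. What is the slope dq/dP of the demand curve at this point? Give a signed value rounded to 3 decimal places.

Ed = (dq/dP)·(P/q) ⇒ dq/dP = Ed·q/P = (-2.49)·7867/42.9 = -456.61608…

-456.616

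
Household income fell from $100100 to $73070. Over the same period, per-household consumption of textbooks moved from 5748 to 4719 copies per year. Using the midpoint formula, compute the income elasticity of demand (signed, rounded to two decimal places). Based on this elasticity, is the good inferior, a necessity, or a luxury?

%ΔQ = (4719 − 5748)/[( 5748 + 4719)/2] = -1029/5233.5 = -0.196617…
%ΔIncome = (73070 − 100100)/[( 100100 + 73070)/2] = -27030/86585 = -0.312178…
E_income = (-1029/5233.5) / (-27030/86585) = 0.6298…
0 < E_income < 1 ⇒ normal good, necessity.

0.63; necessity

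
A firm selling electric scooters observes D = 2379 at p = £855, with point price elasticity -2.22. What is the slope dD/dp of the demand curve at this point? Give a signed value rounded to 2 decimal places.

Ed = (dD/dp)·(p/D) ⇒ dD/dp = Ed·D/p = (-2.22)·2379/855 = -6.1770…

-6.18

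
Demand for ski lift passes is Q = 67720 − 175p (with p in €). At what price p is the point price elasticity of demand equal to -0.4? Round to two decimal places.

Ed = −175p/(67720 − 175p). Set this equal to -0.4:
175p = 0.4·(67720 − 175p) ⇒ 175p(1 + 0.4) = 0.4·67720
p = 0.4·67720 / (175·1.4) = 110.5632…

110.56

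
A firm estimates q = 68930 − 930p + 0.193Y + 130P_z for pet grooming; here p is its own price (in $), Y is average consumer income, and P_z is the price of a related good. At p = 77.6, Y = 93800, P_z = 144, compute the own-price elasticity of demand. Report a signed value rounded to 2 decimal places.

-2.15

At the given values, q = 68930 − 930(77.6) + 0.193(93800) + 130(144) = 33585.4.
∂q/∂p = −930.
E = (-930) × (77.6/33585.4) = -2.1487…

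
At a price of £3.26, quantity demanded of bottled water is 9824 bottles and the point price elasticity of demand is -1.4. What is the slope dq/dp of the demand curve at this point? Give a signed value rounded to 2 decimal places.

-4218.90

Ed = (dq/dp)·(p/q) ⇒ dq/dp = Ed·q/p = (-1.4)·9824/3.26 = -4218.8957…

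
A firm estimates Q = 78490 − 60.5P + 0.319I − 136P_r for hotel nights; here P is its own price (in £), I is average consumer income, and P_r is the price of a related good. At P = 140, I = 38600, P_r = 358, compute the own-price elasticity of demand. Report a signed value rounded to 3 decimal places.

-0.252

At the given values, Q = 78490 − 60.5(140) + 0.319(38600) − 136(358) = 33645.4.
∂Q/∂P = −60.5.
E = (-60.5) × (140/33645.4) = -0.25174…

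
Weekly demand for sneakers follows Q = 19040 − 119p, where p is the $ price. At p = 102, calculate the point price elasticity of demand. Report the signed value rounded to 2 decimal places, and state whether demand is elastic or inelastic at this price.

dQ/dp = −119. At p = 102, Q = 19040 − 119(102) = 6902.
Ed = (dQ/dp)·(p/Q) = −119 × (102/6902) = -1.7586…
|Ed| = 1.76 > 1, so demand is elastic.

-1.76; elastic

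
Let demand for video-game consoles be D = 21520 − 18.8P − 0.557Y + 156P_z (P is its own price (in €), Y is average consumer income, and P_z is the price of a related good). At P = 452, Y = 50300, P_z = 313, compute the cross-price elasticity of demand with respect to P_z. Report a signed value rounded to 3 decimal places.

At the given values, D = 21520 − 18.8(452) − 0.557(50300) + 156(313) = 33833.3.
∂D/∂P_z = 156.
E = (156) × (313/33833.3) = 1.44319…

1.443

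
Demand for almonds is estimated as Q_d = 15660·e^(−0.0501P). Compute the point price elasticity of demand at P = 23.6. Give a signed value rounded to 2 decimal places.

-1.18

dQ_d/dP = −0.0501·Q_d = -240.512. At P = 23.6, Q_d = 4800.64.
Ed = (dQ_d/dP)·(P/Q_d) = (-240.512) × (23.6/4800.64) = -1.1823…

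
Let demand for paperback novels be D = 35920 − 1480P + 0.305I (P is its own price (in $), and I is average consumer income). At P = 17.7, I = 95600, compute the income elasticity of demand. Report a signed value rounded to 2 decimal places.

0.75

At the given values, D = 35920 − 1480(17.7) + 0.305(95600) = 38882.
∂D/∂I = 0.305.
E = (0.305) × (95600/38882) = 0.7499…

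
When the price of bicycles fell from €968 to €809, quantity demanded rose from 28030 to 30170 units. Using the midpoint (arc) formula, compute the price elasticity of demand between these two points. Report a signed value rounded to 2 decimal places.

-0.41

%ΔQ = (30170 − 28030) / [(28030 + 30170)/2] = 2140/29100 = 0.073539…
%ΔP = (809 − 968) / [(968 + 809)/2] = -159/888.5 = -0.178953…
Arc Ed = %ΔQ / %ΔP = (2140/29100) / (-159/888.5) = -0.4109…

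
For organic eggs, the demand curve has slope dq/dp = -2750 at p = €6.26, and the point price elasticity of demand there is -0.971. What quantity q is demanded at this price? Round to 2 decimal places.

Ed = (dq/dp)·(p/q) ⇒ q = (dq/dp)·p/Ed = (-2750)·6.26/(-0.971) = 17729.1452…

17729.15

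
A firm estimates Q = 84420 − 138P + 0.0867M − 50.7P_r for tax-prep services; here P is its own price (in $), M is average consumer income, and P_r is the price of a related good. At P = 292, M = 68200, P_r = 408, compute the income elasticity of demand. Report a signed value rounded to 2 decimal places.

0.20

At the given values, Q = 84420 − 138(292) + 0.0867(68200) − 50.7(408) = 29351.34.
∂Q/∂M = 0.0867.
E = (0.0867) × (68200/29351.34) = 0.2014…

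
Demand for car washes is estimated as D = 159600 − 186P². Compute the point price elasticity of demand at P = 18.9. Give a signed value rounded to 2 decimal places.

dD/dP = −2·186·P = -7030.8. At P = 18.9, D = 93158.94.
Ed = (dD/dP)·(P/D) = (-7030.8) × (18.9/93158.94) = -1.4264…

-1.43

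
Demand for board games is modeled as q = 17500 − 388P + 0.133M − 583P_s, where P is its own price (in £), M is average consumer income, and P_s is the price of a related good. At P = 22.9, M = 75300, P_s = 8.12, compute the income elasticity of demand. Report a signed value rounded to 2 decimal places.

0.72

At the given values, q = 17500 − 388(22.9) + 0.133(75300) − 583(8.12) = 13895.74.
∂q/∂M = 0.133.
E = (0.133) × (75300/13895.74) = 0.7207…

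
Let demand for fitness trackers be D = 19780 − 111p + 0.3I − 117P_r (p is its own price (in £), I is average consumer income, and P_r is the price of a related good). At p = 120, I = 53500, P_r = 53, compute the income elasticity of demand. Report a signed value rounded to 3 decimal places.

At the given values, D = 19780 − 111(120) + 0.3(53500) − 117(53) = 16309.
∂D/∂I = 0.3.
E = (0.3) × (53500/16309) = 0.98411…

0.984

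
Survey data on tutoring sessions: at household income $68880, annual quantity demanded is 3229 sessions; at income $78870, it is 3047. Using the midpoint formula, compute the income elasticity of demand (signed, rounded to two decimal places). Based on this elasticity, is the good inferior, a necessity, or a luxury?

%ΔQ = (3047 − 3229)/[( 3229 + 3047)/2] = -182/3138 = -0.057998…
%ΔIncome = (78870 − 68880)/[( 68880 + 78870)/2] = 9990/73875 = 0.135228…
E_income = (-182/3138) / (9990/73875) = -0.4288…
E_income < 0 ⇒ inferior good.

-0.43; inferior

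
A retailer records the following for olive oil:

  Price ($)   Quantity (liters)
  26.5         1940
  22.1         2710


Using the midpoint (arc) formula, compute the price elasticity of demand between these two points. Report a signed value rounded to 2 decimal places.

%ΔQ = (2710 − 1940) / [(1940 + 2710)/2] = 770/2325 = 0.331182…
%ΔP = (22.1 − 26.5) / [(26.5 + 22.1)/2] = -4.4/24.3 = -0.181069…
Arc Ed = %ΔQ / %ΔP = (770/2325) / (-4.4/24.3) = -1.8290…

-1.83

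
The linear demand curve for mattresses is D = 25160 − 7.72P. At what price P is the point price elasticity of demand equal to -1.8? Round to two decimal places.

2095.11

Ed = −7.72P/(25160 − 7.72P). Set this equal to -1.8:
7.72P = 1.8·(25160 − 7.72P) ⇒ 7.72P(1 + 1.8) = 1.8·25160
P = 1.8·25160 / (7.72·2.8) = 2095.1147…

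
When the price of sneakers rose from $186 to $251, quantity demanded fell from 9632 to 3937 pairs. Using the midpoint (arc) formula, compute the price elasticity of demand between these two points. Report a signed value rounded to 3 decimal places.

-2.822

%ΔQ = (3937 − 9632) / [(9632 + 3937)/2] = -5695/6784.5 = -0.839413…
%ΔP = (251 − 186) / [(186 + 251)/2] = 65/218.5 = 0.297482…
Arc Ed = %ΔQ / %ΔP = (-5695/6784.5) / (65/218.5) = -2.82172…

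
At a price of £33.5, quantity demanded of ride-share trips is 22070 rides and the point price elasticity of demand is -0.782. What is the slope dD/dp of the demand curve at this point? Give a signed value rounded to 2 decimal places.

Ed = (dD/dp)·(p/D) ⇒ dD/dp = Ed·D/p = (-0.782)·22070/33.5 = -515.1862…

-515.19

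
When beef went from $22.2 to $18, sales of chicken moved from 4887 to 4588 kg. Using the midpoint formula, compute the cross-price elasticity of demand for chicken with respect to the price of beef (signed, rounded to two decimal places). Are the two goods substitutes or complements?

0.30; substitutes

%ΔQ_{chicken} = (4588 − 4887)/avg = -299/4737.5 = -0.063113…
%ΔP_{beef} = (18 − 22.2)/avg = -4.2/20.1 = -0.208955…
E_cross = (-299/4737.5) / (-4.2/20.1) = 0.3020…
E_cross > 0 ⇒ the goods are substitutes.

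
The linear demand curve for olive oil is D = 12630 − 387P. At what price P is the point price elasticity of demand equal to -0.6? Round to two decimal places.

12.24

Ed = −387P/(12630 − 387P). Set this equal to -0.6:
387P = 0.6·(12630 − 387P) ⇒ 387P(1 + 0.6) = 0.6·12630
P = 0.6·12630 / (387·1.6) = 12.2383…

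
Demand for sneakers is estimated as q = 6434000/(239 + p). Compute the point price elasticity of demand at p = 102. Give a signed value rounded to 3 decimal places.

dq/dp = −6434000/(239 + p)² = -55.3315. At p = 102, q = 18868.
Ed = (dq/dp)·(p/q) = (-55.3315) × (102/18868) = -0.29912…

-0.299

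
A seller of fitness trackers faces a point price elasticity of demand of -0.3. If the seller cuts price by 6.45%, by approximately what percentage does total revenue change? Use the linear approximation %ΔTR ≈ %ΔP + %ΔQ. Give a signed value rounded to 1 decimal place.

-4.5%

%ΔQ ≈ Ed × %ΔP = (-0.3) × (-6.45%) = +1.9350%
%ΔTR ≈ %ΔP + %ΔQ = (-6.45%) + (+1.9350%) = -4.5150%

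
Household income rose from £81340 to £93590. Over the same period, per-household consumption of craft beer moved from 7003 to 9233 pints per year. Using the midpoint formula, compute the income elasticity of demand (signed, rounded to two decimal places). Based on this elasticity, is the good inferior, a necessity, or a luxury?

1.96; luxury

%ΔQ = (9233 − 7003)/[( 7003 + 9233)/2] = 2230/8118 = 0.274698…
%ΔIncome = (93590 − 81340)/[( 81340 + 93590)/2] = 12250/87465 = 0.140056…
E_income = (2230/8118) / (12250/87465) = 1.9613…
E_income > 1 ⇒ normal good, luxury.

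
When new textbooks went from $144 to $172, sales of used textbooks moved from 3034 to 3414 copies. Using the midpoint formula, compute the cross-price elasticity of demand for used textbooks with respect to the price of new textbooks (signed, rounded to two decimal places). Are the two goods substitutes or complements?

%ΔQ_{used textbooks} = (3414 − 3034)/avg = 380/3224 = 0.117866…
%ΔP_{new textbooks} = (172 − 144)/avg = 28/158 = 0.177215…
E_cross = (380/3224) / (28/158) = 0.6651…
E_cross > 0 ⇒ the goods are substitutes.

0.67; substitutes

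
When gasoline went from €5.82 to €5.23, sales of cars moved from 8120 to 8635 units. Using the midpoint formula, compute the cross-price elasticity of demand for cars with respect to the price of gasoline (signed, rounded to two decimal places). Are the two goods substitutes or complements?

-0.58; complements

%ΔQ_{cars} = (8635 − 8120)/avg = 515/8377.5 = 0.061474…
%ΔP_{gasoline} = (5.23 − 5.82)/avg = -0.59/5.525 = -0.106787…
E_cross = (515/8377.5) / (-0.59/5.525) = -0.5756…
E_cross < 0 ⇒ the goods are complements.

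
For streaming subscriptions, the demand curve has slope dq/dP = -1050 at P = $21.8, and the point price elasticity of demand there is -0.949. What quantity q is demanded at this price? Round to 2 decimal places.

Ed = (dq/dP)·(P/q) ⇒ q = (dq/dP)·P/Ed = (-1050)·21.8/(-0.949) = 24120.1264…

24120.13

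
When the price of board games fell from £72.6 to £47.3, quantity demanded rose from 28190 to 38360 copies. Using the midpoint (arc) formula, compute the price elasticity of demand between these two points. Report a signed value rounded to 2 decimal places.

%ΔQ = (38360 − 28190) / [(28190 + 38360)/2] = 10170/33275 = 0.305634…
%ΔP = (47.3 − 72.6) / [(72.6 + 47.3)/2] = -25.3/59.95 = -0.422018…
Arc Ed = %ΔQ / %ΔP = (10170/33275) / (-25.3/59.95) = -0.7242…

-0.72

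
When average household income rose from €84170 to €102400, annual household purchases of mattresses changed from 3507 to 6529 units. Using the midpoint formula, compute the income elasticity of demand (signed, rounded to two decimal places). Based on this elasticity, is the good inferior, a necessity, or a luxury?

3.08; luxury

%ΔQ = (6529 − 3507)/[( 3507 + 6529)/2] = 3022/5018 = 0.602231…
%ΔIncome = (102400 − 84170)/[( 84170 + 102400)/2] = 18230/93285 = 0.195422…
E_income = (3022/5018) / (18230/93285) = 3.0816…
E_income > 1 ⇒ normal good, luxury.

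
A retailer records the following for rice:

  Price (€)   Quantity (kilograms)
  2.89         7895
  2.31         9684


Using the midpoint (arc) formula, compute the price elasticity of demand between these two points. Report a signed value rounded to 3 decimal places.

%ΔQ = (9684 − 7895) / [(7895 + 9684)/2] = 1789/8789.5 = 0.203538…
%ΔP = (2.31 − 2.89) / [(2.89 + 2.31)/2] = -0.58/2.6 = -0.223076…
Arc Ed = %ΔQ / %ΔP = (1789/8789.5) / (-0.58/2.6) = -0.91241…

-0.912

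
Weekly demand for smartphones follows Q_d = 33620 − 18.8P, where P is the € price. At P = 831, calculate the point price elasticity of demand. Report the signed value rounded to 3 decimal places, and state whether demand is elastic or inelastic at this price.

-0.868; inelastic

dQ_d/dP = −18.8. At P = 831, Q_d = 33620 − 18.8(831) = 17997.2.
Ed = (dQ_d/dP)·(P/Q_d) = −18.8 × (831/17997.2) = -0.86806…
|Ed| = 0.868 < 1, so demand is inelastic.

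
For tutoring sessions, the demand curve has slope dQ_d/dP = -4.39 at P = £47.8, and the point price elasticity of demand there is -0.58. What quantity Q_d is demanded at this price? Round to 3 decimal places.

361.797

Ed = (dQ_d/dP)·(P/Q_d) ⇒ Q_d = (dQ_d/dP)·P/Ed = (-4.39)·47.8/(-0.58) = 361.79655…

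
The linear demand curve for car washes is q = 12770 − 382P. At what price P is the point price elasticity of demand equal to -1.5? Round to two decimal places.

20.06

Ed = −382P/(12770 − 382P). Set this equal to -1.5:
382P = 1.5·(12770 − 382P) ⇒ 382P(1 + 1.5) = 1.5·12770
P = 1.5·12770 / (382·2.5) = 20.0575…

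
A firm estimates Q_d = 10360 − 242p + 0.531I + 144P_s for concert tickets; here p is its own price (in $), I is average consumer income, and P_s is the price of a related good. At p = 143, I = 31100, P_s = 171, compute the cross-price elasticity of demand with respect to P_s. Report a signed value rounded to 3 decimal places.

1.458

At the given values, Q_d = 10360 − 242(143) + 0.531(31100) + 144(171) = 16892.1.
∂Q_d/∂P_s = 144.
E = (144) × (171/16892.1) = 1.45772…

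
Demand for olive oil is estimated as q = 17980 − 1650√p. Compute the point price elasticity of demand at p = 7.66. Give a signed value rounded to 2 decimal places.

dq/dp = −1650/(2√p) = -298.085. At p = 7.66, q = 13413.3.
Ed = (dq/dp)·(p/q) = (-298.085) × (7.66/13413.3) = -0.1702…

-0.17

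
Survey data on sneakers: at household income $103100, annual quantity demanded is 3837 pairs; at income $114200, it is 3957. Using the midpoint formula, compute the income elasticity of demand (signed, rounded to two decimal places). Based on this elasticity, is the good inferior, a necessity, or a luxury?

%ΔQ = (3957 − 3837)/[( 3837 + 3957)/2] = 120/3897 = 0.030792…
%ΔIncome = (114200 − 103100)/[( 103100 + 114200)/2] = 11100/108650 = 0.102162…
E_income = (120/3897) / (11100/108650) = 0.3014…
0 < E_income < 1 ⇒ normal good, necessity.

0.30; necessity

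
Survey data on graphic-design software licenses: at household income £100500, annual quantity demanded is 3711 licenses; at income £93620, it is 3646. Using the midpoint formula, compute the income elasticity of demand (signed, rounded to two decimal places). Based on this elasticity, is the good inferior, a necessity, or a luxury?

0.25; necessity

%ΔQ = (3646 − 3711)/[( 3711 + 3646)/2] = -65/3678.5 = -0.017670…
%ΔIncome = (93620 − 100500)/[( 100500 + 93620)/2] = -6880/97060 = -0.070883…
E_income = (-65/3678.5) / (-6880/97060) = 0.2492…
0 < E_income < 1 ⇒ normal good, necessity.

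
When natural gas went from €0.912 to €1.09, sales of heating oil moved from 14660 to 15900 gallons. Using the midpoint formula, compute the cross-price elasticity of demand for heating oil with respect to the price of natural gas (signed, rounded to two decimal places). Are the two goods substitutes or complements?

0.46; substitutes

%ΔQ_{heating oil} = (15900 − 14660)/avg = 1240/15280 = 0.081151…
%ΔP_{natural gas} = (1.09 − 0.912)/avg = 0.178/1.001 = 0.177822…
E_cross = (1240/15280) / (0.178/1.001) = 0.4563…
E_cross > 0 ⇒ the goods are substitutes.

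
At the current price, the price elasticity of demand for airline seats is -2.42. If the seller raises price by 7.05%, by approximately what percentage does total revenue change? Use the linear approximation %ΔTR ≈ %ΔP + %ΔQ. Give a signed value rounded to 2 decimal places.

%ΔQ ≈ Ed × %ΔP = (-2.42) × (+7.05%) = -17.0610%
%ΔTR ≈ %ΔP + %ΔQ = (+7.05%) + (-17.0610%) = -10.0110%

-10.01%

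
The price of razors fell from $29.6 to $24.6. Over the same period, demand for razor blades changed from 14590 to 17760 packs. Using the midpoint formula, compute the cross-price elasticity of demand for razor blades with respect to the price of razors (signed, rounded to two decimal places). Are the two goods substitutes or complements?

%ΔQ_{razor blades} = (17760 − 14590)/avg = 3170/16175 = 0.195981…
%ΔP_{razors} = (24.6 − 29.6)/avg = -5/27.1 = -0.184501…
E_cross = (3170/16175) / (-5/27.1) = -1.0622…
E_cross < 0 ⇒ the goods are complements.

-1.06; complements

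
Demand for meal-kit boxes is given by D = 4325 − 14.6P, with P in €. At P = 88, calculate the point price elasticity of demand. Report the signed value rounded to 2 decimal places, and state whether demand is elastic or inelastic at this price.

-0.42; inelastic

dD/dP = −14.6. At P = 88, D = 4325 − 14.6(88) = 3040.2.
Ed = (dD/dP)·(P/D) = −14.6 × (88/3040.2) = -0.4226…
|Ed| = 0.42 < 1, so demand is inelastic.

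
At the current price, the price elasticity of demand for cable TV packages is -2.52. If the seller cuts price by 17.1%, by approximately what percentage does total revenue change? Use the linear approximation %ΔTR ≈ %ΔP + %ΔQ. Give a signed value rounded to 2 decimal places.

+25.99%

%ΔQ ≈ Ed × %ΔP = (-2.52) × (-17.1%) = +43.0920%
%ΔTR ≈ %ΔP + %ΔQ = (-17.1%) + (+43.0920%) = +25.9920%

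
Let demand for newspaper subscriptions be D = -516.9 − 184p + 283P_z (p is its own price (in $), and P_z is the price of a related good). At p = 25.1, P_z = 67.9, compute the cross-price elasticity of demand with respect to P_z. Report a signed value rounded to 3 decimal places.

1.365

At the given values, D = -516.9 − 184(25.1) + 283(67.9) = 14080.4.
∂D/∂P_z = 283.
E = (283) × (67.9/14080.4) = 1.36471…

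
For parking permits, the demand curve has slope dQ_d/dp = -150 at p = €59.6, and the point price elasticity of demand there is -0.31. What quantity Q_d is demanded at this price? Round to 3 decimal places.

28838.710

Ed = (dQ_d/dp)·(p/Q_d) ⇒ Q_d = (dQ_d/dp)·p/Ed = (-150)·59.6/(-0.31) = 28838.70967…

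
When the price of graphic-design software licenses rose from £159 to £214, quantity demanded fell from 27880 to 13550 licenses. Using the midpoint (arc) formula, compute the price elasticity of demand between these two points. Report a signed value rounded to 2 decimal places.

-2.35

%ΔQ = (13550 − 27880) / [(27880 + 13550)/2] = -14330/20715 = -0.691769…
%ΔP = (214 − 159) / [(159 + 214)/2] = 55/186.5 = 0.294906…
Arc Ed = %ΔQ / %ΔP = (-14330/20715) / (55/186.5) = -2.3457…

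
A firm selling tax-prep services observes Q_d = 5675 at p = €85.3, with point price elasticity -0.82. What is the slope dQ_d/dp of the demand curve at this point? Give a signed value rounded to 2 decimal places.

Ed = (dQ_d/dp)·(p/Q_d) ⇒ dQ_d/dp = Ed·Q_d/p = (-0.82)·5675/85.3 = -54.5545…

-54.55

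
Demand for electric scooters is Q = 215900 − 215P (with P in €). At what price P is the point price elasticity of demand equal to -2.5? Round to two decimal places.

717.28

Ed = −215P/(215900 − 215P). Set this equal to -2.5:
215P = 2.5·(215900 − 215P) ⇒ 215P(1 + 2.5) = 2.5·215900
P = 2.5·215900 / (215·3.5) = 717.2757…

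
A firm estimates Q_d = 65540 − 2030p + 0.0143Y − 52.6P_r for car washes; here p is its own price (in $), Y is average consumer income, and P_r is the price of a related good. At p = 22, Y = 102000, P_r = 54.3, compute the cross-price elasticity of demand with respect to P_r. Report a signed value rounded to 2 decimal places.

At the given values, Q_d = 65540 − 2030(22) + 0.0143(102000) − 52.6(54.3) = 19482.42.
∂Q_d/∂P_r = -52.6.
E = (-52.6) × (54.3/19482.42) = -0.1466…

-0.15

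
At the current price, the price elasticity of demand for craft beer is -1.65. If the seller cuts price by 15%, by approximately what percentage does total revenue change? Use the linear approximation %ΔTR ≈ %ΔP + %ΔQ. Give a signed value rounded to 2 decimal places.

+9.75%

%ΔQ ≈ Ed × %ΔP = (-1.65) × (-15%) = +24.7500%
%ΔTR ≈ %ΔP + %ΔQ = (-15%) + (+24.7500%) = +9.7500%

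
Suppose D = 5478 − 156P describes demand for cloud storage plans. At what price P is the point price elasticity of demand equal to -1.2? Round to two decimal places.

Ed = −156P/(5478 − 156P). Set this equal to -1.2:
156P = 1.2·(5478 − 156P) ⇒ 156P(1 + 1.2) = 1.2·5478
P = 1.2·5478 / (156·2.2) = 19.1538…

19.15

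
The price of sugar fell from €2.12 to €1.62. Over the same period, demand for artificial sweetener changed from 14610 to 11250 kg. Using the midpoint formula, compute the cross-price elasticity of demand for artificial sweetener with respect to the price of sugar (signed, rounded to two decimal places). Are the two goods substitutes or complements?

%ΔQ_{artificial sweetener} = (11250 − 14610)/avg = -3360/12930 = -0.259860…
%ΔP_{sugar} = (1.62 − 2.12)/avg = -0.5/1.87 = -0.267379…
E_cross = (-3360/12930) / (-0.5/1.87) = 0.9718…
E_cross > 0 ⇒ the goods are substitutes.

0.97; substitutes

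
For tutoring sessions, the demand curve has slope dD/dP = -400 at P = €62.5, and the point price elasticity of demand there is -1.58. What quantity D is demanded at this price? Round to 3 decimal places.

15822.785

Ed = (dD/dP)·(P/D) ⇒ D = (dD/dP)·P/Ed = (-400)·62.5/(-1.58) = 15822.78481…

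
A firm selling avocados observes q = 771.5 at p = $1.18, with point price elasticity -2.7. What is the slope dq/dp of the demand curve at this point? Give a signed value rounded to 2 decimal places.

-1765.30

Ed = (dq/dp)·(p/q) ⇒ dq/dp = Ed·q/p = (-2.7)·771.5/1.18 = -1765.2966…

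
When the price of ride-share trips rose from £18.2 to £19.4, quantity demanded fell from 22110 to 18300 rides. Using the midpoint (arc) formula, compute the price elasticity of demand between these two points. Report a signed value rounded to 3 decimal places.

%ΔQ = (18300 − 22110) / [(22110 + 18300)/2] = -3810/20205 = -0.188567…
%ΔP = (19.4 − 18.2) / [(18.2 + 19.4)/2] = 1.2/18.8 = 0.063829…
Arc Ed = %ΔQ / %ΔP = (-3810/20205) / (1.2/18.8) = -2.95421…

-2.954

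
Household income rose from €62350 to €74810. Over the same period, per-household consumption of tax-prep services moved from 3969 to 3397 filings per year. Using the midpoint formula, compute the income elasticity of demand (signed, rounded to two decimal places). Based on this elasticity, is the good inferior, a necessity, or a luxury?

-0.85; inferior

%ΔQ = (3397 − 3969)/[( 3969 + 3397)/2] = -572/3683 = -0.155308…
%ΔIncome = (74810 − 62350)/[( 62350 + 74810)/2] = 12460/68580 = 0.181685…
E_income = (-572/3683) / (12460/68580) = -0.8548…
E_income < 0 ⇒ inferior good.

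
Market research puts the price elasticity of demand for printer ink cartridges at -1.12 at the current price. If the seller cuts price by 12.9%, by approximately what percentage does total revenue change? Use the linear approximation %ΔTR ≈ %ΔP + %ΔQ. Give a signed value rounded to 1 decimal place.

+1.5%

%ΔQ ≈ Ed × %ΔP = (-1.12) × (-12.9%) = +14.4480%
%ΔTR ≈ %ΔP + %ΔQ = (-12.9%) + (+14.4480%) = +1.5480%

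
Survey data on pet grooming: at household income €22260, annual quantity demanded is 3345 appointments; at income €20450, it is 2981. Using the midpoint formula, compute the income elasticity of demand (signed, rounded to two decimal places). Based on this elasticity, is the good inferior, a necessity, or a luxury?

%ΔQ = (2981 − 3345)/[( 3345 + 2981)/2] = -364/3163 = -0.115080…
%ΔIncome = (20450 − 22260)/[( 22260 + 20450)/2] = -1810/21355 = -0.084757…
E_income = (-364/3163) / (-1810/21355) = 1.3577…
E_income > 1 ⇒ normal good, luxury.

1.36; luxury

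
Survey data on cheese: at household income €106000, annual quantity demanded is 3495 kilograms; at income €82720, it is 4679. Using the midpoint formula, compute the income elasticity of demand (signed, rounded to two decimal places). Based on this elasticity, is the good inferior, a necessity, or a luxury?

%ΔQ = (4679 − 3495)/[( 3495 + 4679)/2] = 1184/4087 = 0.289699…
%ΔIncome = (82720 − 106000)/[( 106000 + 82720)/2] = -23280/94360 = -0.246714…
E_income = (1184/4087) / (-23280/94360) = -1.1742…
E_income < 0 ⇒ inferior good.

-1.17; inferior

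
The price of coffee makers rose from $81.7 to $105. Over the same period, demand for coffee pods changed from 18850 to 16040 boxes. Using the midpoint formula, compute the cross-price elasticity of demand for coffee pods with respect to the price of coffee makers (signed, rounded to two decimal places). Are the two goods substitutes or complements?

%ΔQ_{coffee pods} = (16040 − 18850)/avg = -2810/17445 = -0.161077…
%ΔP_{coffee makers} = (105 − 81.7)/avg = 23.3/93.35 = 0.249598…
E_cross = (-2810/17445) / (23.3/93.35) = -0.6453…
E_cross < 0 ⇒ the goods are complements.

-0.65; complements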